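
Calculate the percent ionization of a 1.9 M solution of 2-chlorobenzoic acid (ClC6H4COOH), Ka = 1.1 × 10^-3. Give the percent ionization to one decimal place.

2.4%

ClC6H4COOH ⇌ ClC6H4COO- + H+; let x = [H+] at equilibrium.
x ≈ √(Ka·C₀) = √(1.1 × 10^-3 × 1.9) = 4.57 × 10^-2 M
Fraction ionized = 4.57 × 10^-2 / 1.9 = 0.0241 → 2.4%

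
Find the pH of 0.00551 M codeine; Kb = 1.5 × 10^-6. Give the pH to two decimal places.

pH = 9.96

C18H21NO3 + H2O ⇌ C18H22NO3+ + OH-
From the ICE table, Kb = [OH-]²/(0.00551 − [OH-]) = 1.5 × 10^-6.
Assume [OH-] ≪ 0.00551: [OH-] ≈ √(1.5 × 10^-6 × 0.00551) = 9.09 × 10^-5 M
Check: 1.6% ionized — well under 5%, approximation valid.
pOH = −log(9.09 × 10^-5) = 4.04; pH = 14.00 − 4.04 = 9.96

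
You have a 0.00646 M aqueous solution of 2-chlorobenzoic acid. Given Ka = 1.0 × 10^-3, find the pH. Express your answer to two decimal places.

ClC6H4COOH ⇌ ClC6H4COO- + H+
Ka = x²/(0.00646 − x) = 1.0 × 10^-3
x is not negligible relative to C₀; solve x² + 0.001·x − 6.46e-06 = 0.
x = [−0.001 + √(0.001² + 2.58e-05)]/2 = 2.09 × 10^-3 M
pH = −log(2.09 × 10^-3) = 2.68

pH = 2.68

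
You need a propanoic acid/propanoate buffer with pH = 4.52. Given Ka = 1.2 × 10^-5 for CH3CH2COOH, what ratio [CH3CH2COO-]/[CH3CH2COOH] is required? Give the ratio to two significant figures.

ratio = 0.40

pKa = -log(1.2 × 10^-5) = 4.921
pH = pKa + log(r) ⇒ log(r) = 4.52 − 4.921 = -0.401
r = [CH3CH2COO-]/[CH3CH2COOH] = 10^(-0.401) = 0.397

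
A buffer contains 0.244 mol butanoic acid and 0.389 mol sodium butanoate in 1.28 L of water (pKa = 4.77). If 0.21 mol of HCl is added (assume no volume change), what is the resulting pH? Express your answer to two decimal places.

pH = 4.37

Added H+ converts CH3(CH2)2COO- to CH3(CH2)2COOH: CH3(CH2)2COOH → 0.454 mol, CH3(CH2)2COO- → 0.179 mol.
Henderson–Hasselbalch with mole ratio 0.179/0.454: pH = 4.77 + (-0.404)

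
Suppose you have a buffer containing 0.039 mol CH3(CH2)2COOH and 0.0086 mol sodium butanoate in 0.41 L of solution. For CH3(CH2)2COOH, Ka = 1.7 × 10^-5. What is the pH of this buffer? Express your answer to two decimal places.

pKa = −log(1.7 × 10^-5) = 4.770
Henderson–Hasselbalch: pH = pKa + log([CH3(CH2)2COO-]/[CH3(CH2)2COOH]) = 4.770 + log(0.0086/0.039)
pH = 4.770 + (-0.657) = 4.11

pH = 4.11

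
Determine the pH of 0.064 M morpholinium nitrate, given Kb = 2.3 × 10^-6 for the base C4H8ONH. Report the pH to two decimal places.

pH = 4.78

C4H8ONH2+ is the conjugate acid of the weak base C4H8ONH.
Ka = Kw/Kb = 1.0×10^-14 / 2.3 × 10^-6 = 4.35 × 10^-9
Let x = [H+] at equilibrium. Ka = x²/(0.064 − x).
Neglecting x in the denominator: x = √(4.35 × 10^-9 × 0.064) = 1.67 × 10^-5 M
Check: 0.026% ionized — well under 5%, approximation valid.
pH = −log(1.67 × 10^-5) = 4.78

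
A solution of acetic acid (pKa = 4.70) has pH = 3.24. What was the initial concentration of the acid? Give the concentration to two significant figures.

[H+] = 10^(-3.24) = 5.75 × 10^-4 M = x
Ka = 10^(−4.70) = 2.00 × 10^-5
Ka = x²/(C₀ − x) ⇒ C₀ = x + x²/Ka
C₀ = 5.75 × 10^-4 + (5.75 × 10^-4)²/(2.00 × 10^-5) = 1.71 × 10^-2 M

C₀ = 1.7 × 10^-2 M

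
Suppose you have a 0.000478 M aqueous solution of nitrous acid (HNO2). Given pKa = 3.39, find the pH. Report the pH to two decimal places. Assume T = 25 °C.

pH = 3.55

HNO2 ⇌ NO2- + H+
Ka = 10^(−3.39) = 4.07 × 10^-4
Ka = [H+]²/(0.000478 − [H+]) = 4.07 × 10^-4
[H+] is not negligible relative to C₀; solve [H+]² + 0.000407·[H+] − 1.95e-07 = 0.
[H+] = (−Ka + √(Ka² + 4·Ka·C₀))/2 = 2.82 × 10^-4 M
pH = −log(2.82 × 10^-4) = 3.55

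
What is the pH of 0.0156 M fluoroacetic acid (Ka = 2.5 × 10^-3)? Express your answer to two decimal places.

FCH2COOH ⇌ FCH2COO- + H+
Ka = [H+]²/(0.0156 − [H+]) = 2.5 × 10^-3
The 5% rule fails; solving [H+]² + Ka·[H+] − Ka·C₀ = 0 exactly:
[H+] = (−Ka + √(Ka² + 4·Ka·C₀))/2 = 5.12 × 10^-3 M
pH = −log[H+] = −log(5.12 × 10^-3) = 2.29

pH = 2.29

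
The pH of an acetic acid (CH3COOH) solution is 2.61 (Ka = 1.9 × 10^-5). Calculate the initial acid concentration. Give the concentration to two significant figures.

[H+] = 10^(-2.61) = 2.45 × 10^-3 M = x
Ka = x²/(C₀ − x) ⇒ C₀ = x + x²/Ka
C₀ = 2.45 × 10^-3 + (2.45 × 10^-3)²/(1.9 × 10^-5) = 3.18 × 10^-1 M

C₀ = 3.2 × 10^-1 M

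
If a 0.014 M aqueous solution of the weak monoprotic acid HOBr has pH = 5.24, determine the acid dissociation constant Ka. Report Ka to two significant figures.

Ka = 2.4 × 10^-9

[H+] = 10^(-5.24) = 5.75 × 10^-6 M
At equilibrium [HA] = 0.014 − 5.75 × 10^-6 = 1.40 × 10^-2 M
Ka = [H+][A-]/[HA] = (5.75 × 10^-6)² / 1.40 × 10^-2 = 2.4 × 10^-9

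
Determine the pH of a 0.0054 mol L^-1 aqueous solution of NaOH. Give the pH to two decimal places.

NaOH is a strong base; [OH-] = 0.0054 M.
pOH = -log(0.0054) = 2.27
pH = 14.00 - 2.27 = 11.73

pH = 11.73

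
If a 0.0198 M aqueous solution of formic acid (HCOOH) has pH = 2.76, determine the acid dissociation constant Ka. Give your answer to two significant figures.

Ka = 1.7 × 10^-4

[H+] = 10^(-2.76) = 1.74 × 10^-3 M
At equilibrium [HA] = 0.0198 − 1.74 × 10^-3 = 1.81 × 10^-2 M
Ka = [H+][A-]/[HA] = (1.74 × 10^-3)² / 1.81 × 10^-2 = 1.7 × 10^-4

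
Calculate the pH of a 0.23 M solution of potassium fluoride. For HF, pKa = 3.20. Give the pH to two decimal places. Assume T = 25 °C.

F- is the conjugate base of the weak acid HF.
Ka = 10^(−3.20) = 6.31 × 10^-4
Kb = Kw/Ka = 1.0×10^-14 / 6.31 × 10^-4 = 1.58 × 10^-11
Let x = [OH-] at equilibrium. Kb = x²/(0.23 − x).
Since Kb ≪ C₀, x ≈ √(Kb·C₀) = 1.91 × 10^-6 M.
Check: 0.00083% ionized — well under 5%, approximation valid.
pOH = −log(1.91 × 10^-6) = 5.72; pH = 14.00 − 5.72 = 8.28

pH = 8.28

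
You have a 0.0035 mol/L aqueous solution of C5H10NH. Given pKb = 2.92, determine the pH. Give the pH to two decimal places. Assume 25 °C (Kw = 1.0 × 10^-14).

C5H10NH + H2O ⇌ C5H10NH2+ + OH-
Kb = 10^(−2.92) = 1.20 × 10^-3
Kb = x²/(0.0035 − x) = 1.20 × 10^-3
Here C₀/Kb ≈ 2.92, so the small-x approximation fails. Use the quadratic:
x = [−0.0012 + √(0.0012² + 1.68e-05)]/2 = 1.54 × 10^-3 M
pOH = 2.81, so pH = 14.00 − pOH = 11.19

pH = 11.19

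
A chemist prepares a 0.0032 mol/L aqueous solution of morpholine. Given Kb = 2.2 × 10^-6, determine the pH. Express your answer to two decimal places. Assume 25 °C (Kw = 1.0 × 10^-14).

pH = 9.92

C4H8ONH + H2O ⇌ C4H8ONH2+ + OH-
From the ICE table, Kb = [OH-]²/(0.0032 − [OH-]) = 2.2 × 10^-6.
Assume [OH-] ≪ 0.0032: [OH-] ≈ √(2.2 × 10^-6 × 0.0032) = 8.39 × 10^-5 M
([OH-]/C₀ = 2.6% < 5%, so the approximation holds.)
pOH = −log(8.39 × 10^-5) = 4.08; pH = 14.00 − 4.08 = 9.92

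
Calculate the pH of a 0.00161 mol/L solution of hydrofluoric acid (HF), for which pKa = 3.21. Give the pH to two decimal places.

pH = 3.13

HF ⇌ F- + H+
Ka = 10^(−3.21) = 6.17 × 10^-4
From the ICE table, Ka = x²/(0.00161 − x) = 6.17 × 10^-4.
x is not negligible relative to C₀; solve x² + 0.000617·x − 9.93e-07 = 0.
x = [−0.000617 + √(0.000617² + 3.97e-06)]/2 = 7.35 × 10^-4 M
pH = −log(7.35 × 10^-4) = 3.13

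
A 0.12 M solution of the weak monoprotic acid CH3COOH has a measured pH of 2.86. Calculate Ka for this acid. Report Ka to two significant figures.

Ka = 1.6 × 10^-5

[H+] = 10^(-2.86) = 1.38 × 10^-3 M
At equilibrium [HA] = 0.12 − 1.38 × 10^-3 = 1.19 × 10^-1 M
Ka = [H+][A-]/[HA] = (1.38 × 10^-3)² / 1.19 × 10^-1 = 1.6 × 10^-5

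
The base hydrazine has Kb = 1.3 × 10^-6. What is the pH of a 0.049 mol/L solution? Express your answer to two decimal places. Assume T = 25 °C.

pH = 10.40

N2H4 + H2O ⇌ N2H5+ + OH-
From the ICE table, Kb = x²/(0.049 − x) = 1.3 × 10^-6.
Since Kb ≪ C₀, x ≈ √(Kb·C₀) = 2.52 × 10^-4 M.
(x/C₀ = 0.52% < 5%, so the approximation holds.)
pOH = 3.60, so pH = 14.00 − pOH = 10.40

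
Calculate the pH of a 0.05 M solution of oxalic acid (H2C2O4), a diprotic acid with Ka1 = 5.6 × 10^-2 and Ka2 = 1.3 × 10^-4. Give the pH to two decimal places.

Ka1 ≫ Ka2, so treat the first dissociation as the only significant source of H+.
Ka1 = x²/(0.05 − x) = 5.6 × 10^-2
Solving the quadratic: x = (−Ka1 + √(Ka1² + 4·Ka1·C₀))/2 = 3.19 × 10^-2 M
pH = −log(3.19 × 10^-2) = 1.50

pH = 1.50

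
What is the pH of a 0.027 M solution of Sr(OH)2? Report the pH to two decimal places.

pH = 12.73

Sr(OH)2 is a strong base (each formula unit releases 2 OH-); [OH-] = 0.054 M.
pOH = -log(0.054) = 1.27
pH = 14.00 - 1.27 = 12.73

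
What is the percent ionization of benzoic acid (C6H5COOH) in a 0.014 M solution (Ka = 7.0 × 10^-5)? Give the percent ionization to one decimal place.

C6H5COOH ⇌ C6H5COO- + H+; let x = [H+] at equilibrium.
Ka = x²/(C₀ − x); solving the quadratic gives x = 9.56 × 10^-4 M.
Fraction ionized = 9.56 × 10^-4 / 0.014 = 0.0683 → 6.8%

6.8%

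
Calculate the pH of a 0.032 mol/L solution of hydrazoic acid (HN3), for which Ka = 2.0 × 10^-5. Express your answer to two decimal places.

HN3 ⇌ N3- + H+
Ka = x²/(0.032 − x) = 2.0 × 10^-5
Assume x ≪ 0.032: x ≈ √(2.0 × 10^-5 × 0.032) = 8.00 × 10^-4 M
Check: 2.5% ionized — well under 5%, approximation valid.
pH = −log(8.00 × 10^-4) = 3.10

pH = 3.10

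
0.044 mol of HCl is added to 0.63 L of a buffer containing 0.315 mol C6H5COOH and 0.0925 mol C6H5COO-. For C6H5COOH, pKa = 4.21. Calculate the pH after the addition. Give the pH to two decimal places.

pH = 3.34

After neutralization: n(C6H5COOH) = 0.359 mol, n(C6H5COO-) = 0.0485 mol.
Henderson–Hasselbalch with mole ratio 0.0485/0.359: pH = 4.21 + (-0.869)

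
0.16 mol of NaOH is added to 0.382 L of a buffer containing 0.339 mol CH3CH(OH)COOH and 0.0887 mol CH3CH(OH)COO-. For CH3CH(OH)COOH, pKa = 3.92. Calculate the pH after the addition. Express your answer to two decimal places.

pH = 4.06

After neutralization: n(CH3CH(OH)COOH) = 0.179 mol, n(CH3CH(OH)COO-) = 0.249 mol.
Henderson–Hasselbalch with mole ratio 0.249/0.179: pH = 3.92 + (+0.143)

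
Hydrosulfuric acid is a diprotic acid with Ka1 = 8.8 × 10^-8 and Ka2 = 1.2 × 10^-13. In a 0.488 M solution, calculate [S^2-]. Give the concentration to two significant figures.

1.2 × 10^-13 M

First ionization gives [H+] ≈ [HS-] = 2.07 × 10^-4 M.
Second step: Ka2 = [H+][S^2-]/[HS-] ≈ [S^2-] (since [H+] ≈ [HS-]).
So [S^2-] ≈ Ka2.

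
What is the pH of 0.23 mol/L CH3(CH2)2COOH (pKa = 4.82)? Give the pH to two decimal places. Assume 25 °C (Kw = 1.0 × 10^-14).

pH = 2.73

CH3(CH2)2COOH ⇌ CH3(CH2)2COO- + H+
Ka = 10^(−4.82) = 1.51 × 10^-5
Ka = x²/(0.23 − x) = 1.51 × 10^-5
Assume x ≪ 0.23: x ≈ √(1.51 × 10^-5 × 0.23) = 1.86 × 10^-3 M
pH = −log[H+] = −log(1.86 × 10^-3) = 2.73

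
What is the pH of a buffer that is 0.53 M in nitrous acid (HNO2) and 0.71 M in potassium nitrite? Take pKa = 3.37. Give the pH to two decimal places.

pH = 3.50

pH = pKa + log([A⁻]/[HA]) = 3.37 + log(0.71/0.53)
pH = 3.37 + (+0.127) = 3.50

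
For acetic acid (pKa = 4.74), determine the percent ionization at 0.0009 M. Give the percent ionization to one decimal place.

CH3COOH ⇌ CH3COO- + H+; let x = [H+] at equilibrium.
Ka = 10^(−4.74) = 1.82 × 10^-5
Solve x² + 1.82e-05x − 1.64e-08 = 0 → x = 1.19 × 10^-4 M
Fraction ionized = 1.19 × 10^-4 / 0.0009 = 0.1322 → 13.2%

13.2%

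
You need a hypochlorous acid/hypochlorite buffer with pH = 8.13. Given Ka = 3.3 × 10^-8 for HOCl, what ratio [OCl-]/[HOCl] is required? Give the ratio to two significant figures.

ratio = 4.5

pKa = -log(3.3 × 10^-8) = 7.481
pH = pKa + log(r) ⇒ log(r) = 8.13 − 7.481 = +0.649
r = [OCl-]/[HOCl] = 10^(+0.649) = 4.46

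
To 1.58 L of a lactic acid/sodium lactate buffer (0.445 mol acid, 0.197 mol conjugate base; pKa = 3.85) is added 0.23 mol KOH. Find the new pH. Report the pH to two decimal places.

OH- converts CH3CH(OH)COOH to CH3CH(OH)COO-: CH3CH(OH)COOH → 0.215 mol, CH3CH(OH)COO- → 0.427 mol.
Henderson–Hasselbalch with mole ratio 0.427/0.215: pH = 3.85 + (+0.298)

pH = 4.15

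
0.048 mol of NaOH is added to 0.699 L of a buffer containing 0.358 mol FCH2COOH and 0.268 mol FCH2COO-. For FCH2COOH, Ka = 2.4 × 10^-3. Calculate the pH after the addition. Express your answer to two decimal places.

pH = 2.63

OH- converts FCH2COOH to FCH2COO-: FCH2COOH → 0.31 mol, FCH2COO- → 0.316 mol.
pKa = −log(2.4 × 10^-3) = 2.620
pH = pKa + log([A⁻]/[HA]) = 2.620 + log(0.316/0.31) = 2.620 +0.008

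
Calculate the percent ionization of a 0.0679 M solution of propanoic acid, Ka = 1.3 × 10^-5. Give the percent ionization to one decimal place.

1.4%

CH3CH2COOH ⇌ CH3CH2COO- + H+; let x = [H+] at equilibrium.
x ≈ √(Ka·C₀) = √(1.3 × 10^-5 × 0.0679) = 9.40 × 10^-4 M
Fraction ionized = 9.40 × 10^-4 / 0.0679 = 0.0138 → 1.4%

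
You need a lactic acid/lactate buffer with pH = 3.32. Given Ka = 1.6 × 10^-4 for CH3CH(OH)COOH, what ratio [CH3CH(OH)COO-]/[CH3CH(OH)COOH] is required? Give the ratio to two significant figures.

ratio = 0.33

pKa = -log(1.6 × 10^-4) = 3.796
pH = pKa + log(r) ⇒ log(r) = 3.32 − 3.796 = -0.476
r = [CH3CH(OH)COO-]/[CH3CH(OH)COOH] = 10^(-0.476) = 0.334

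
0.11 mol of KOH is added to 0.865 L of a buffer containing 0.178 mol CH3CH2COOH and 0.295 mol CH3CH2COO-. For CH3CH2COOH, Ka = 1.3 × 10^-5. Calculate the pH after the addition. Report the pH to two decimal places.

After neutralization: n(CH3CH2COOH) = 0.068 mol, n(CH3CH2COO-) = 0.405 mol.
pKa = −log(1.3 × 10^-5) = 4.886
Henderson–Hasselbalch with mole ratio 0.405/0.068: pH = 4.886 + (+0.775)

pH = 5.66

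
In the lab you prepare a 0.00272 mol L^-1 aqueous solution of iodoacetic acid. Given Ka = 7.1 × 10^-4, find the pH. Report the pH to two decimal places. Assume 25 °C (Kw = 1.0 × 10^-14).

ICH2COOH ⇌ ICH2COO- + H+
Ka = [H+]²/(0.00272 − [H+]) = 7.1 × 10^-4
Here C₀/Ka ≈ 3.83, so the small-[H+] approximation fails. Use the quadratic:
[H+] = [−0.00071 + √(0.00071² + 7.72e-06)]/2 = 1.08 × 10^-3 M
pH = −log[H+] = −log(1.08 × 10^-3) = 2.97

pH = 2.97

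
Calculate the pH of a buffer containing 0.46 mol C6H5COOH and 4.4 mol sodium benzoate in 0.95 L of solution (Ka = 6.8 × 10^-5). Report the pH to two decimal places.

pH = 5.15

pKa = −log(6.8 × 10^-5) = 4.167
Using pH = pKa + log([base]/[acid]) with [base]/[acid] = 4.4/0.46:
pH = 4.167 + (+0.981) = 5.15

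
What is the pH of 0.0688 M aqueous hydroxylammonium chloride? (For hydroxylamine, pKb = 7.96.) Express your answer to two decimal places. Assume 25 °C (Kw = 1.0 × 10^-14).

pH = 3.60

NH3OH+ is the conjugate acid of the weak base NH2OH.
Kb = 10^(−7.96) = 1.10 × 10^-8
Ka = Kw/Kb = 1.0×10^-14 / 1.10 × 10^-8 = 9.09 × 10^-7
From the ICE table, Ka = [H+]²/(0.0688 − [H+]) = 9.09 × 10^-7.
Since Ka ≪ C₀, [H+] ≈ √(Ka·C₀) = 2.50 × 10^-4 M.
pH = −log[H+] = −log(2.50 × 10^-4) = 3.60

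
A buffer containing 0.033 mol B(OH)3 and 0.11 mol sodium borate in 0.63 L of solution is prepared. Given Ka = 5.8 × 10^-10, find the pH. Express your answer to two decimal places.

pKa = −log(5.8 × 10^-10) = 9.237
pH = pKa + log([A⁻]/[HA]) = 9.237 + log(0.11/0.033)
pH = 9.237 + (+0.523) = 9.76

pH = 9.76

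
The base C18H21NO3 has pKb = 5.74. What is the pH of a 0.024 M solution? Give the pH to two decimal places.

pH = 10.32

C18H21NO3 + H2O ⇌ C18H22NO3+ + OH-
Kb = 10^(−5.74) = 1.82 × 10^-6
Kb = [OH-]²/(0.024 − [OH-]) = 1.82 × 10^-6
Neglecting [OH-] in the denominator: [OH-] = √(1.82 × 10^-6 × 0.024) = 2.09 × 10^-4 M
Check: 0.87% ionized — well under 5%, approximation valid.
pOH = −log(2.09 × 10^-4) = 3.68; pH = 14.00 − 3.68 = 10.32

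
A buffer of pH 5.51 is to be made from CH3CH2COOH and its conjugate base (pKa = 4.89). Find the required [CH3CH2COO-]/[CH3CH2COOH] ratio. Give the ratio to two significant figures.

pH = pKa + log(r) ⇒ log(r) = 5.51 − 4.89 = +0.62
r = [CH3CH2COO-]/[CH3CH2COOH] = 10^(+0.62) = 4.17

ratio = 4.2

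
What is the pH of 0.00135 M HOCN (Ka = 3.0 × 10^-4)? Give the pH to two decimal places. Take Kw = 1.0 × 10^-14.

pH = 3.30

HOCN ⇌ OCN- + H+
From the ICE table, Ka = [H+]²/(0.00135 − [H+]) = 3.0 × 10^-4.
The 5% rule fails; solving [H+]² + Ka·[H+] − Ka·C₀ = 0 exactly:
[H+] = [−0.0003 + √(0.0003² + 1.62e-06)]/2 = 5.04 × 10^-4 M
pH = −log(5.04 × 10^-4) = 3.30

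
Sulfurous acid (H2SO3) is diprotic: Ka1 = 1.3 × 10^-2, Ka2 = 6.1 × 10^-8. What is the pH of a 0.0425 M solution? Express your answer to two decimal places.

pH = 1.75

Since Ka1 ≫ Ka2, the first ionization dominates [H+].
Ka1 = x²/(0.0425 − x) = 1.3 × 10^-2
Solving the quadratic: x = (−Ka1 + √(Ka1² + 4·Ka1·C₀))/2 = 1.79 × 10^-2 M
pH = −log(1.79 × 10^-2) = 1.75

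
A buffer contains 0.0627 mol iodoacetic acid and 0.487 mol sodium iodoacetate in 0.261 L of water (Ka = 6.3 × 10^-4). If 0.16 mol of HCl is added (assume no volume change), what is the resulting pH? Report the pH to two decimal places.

Added H+ converts ICH2COO- to ICH2COOH: ICH2COOH → 0.223 mol, ICH2COO- → 0.327 mol.
pKa = −log(6.3 × 10^-4) = 3.201
Henderson–Hasselbalch with mole ratio 0.327/0.223: pH = 3.201 + (+0.166)

pH = 3.37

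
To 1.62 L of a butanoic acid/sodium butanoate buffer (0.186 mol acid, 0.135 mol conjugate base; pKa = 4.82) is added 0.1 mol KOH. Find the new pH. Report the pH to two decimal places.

pH = 5.26

After neutralization: n(CH3(CH2)2COOH) = 0.086 mol, n(CH3(CH2)2COO-) = 0.235 mol.
pH = pKa + log([A⁻]/[HA]) = 4.82 + log(0.235/0.086) = 4.82 +0.437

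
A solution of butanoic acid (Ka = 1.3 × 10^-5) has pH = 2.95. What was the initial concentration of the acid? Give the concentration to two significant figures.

C₀ = 9.8 × 10^-2 M

[H+] = 10^(-2.95) = 1.12 × 10^-3 M = x
Ka = x²/(C₀ − x) ⇒ C₀ = x + x²/Ka
C₀ = 1.12 × 10^-3 + (1.12 × 10^-3)²/(1.3 × 10^-5) = 9.76 × 10^-2 M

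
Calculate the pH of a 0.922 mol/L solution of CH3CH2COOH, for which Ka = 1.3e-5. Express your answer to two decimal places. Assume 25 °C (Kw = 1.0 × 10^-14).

CH3CH2COOH ⇌ CH3CH2COO- + H+
Let x = [H+] at equilibrium. Ka = x²/(0.922 − x).
Assume x ≪ 0.922: x ≈ √(1.3 × 10^-5 × 0.922) = 3.46 × 10^-3 M
(x/C₀ = 0.38% < 5%, so the approximation holds.)
pH = −log[H+] = −log(3.46 × 10^-3) = 2.46

pH = 2.46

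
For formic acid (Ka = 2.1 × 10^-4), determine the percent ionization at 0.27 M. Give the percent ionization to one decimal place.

2.8%

HCOOH ⇌ HCOO- + H+; let x = [H+] at equilibrium.
x ≈ √(Ka·C₀) = √(2.1 × 10^-4 × 0.27) = 7.53 × 10^-3 M
% ionization = x/C₀ × 100% = 7.53 × 10^-3/0.27 × 100% = 2.8%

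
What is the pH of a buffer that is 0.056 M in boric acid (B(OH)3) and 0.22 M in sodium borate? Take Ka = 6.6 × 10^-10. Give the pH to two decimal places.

pH = 9.77

pKa = −log(6.6 × 10^-10) = 9.180
Using pH = pKa + log([base]/[acid]) with [base]/[acid] = 0.22/0.056:
pH = 9.180 + (+0.594) = 9.77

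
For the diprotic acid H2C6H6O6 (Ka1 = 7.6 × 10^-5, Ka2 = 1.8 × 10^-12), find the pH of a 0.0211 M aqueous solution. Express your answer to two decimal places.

Since Ka1 ≫ Ka2, the first ionization dominates [H+].
Ka1 = x²/(0.0211 − x) = 7.6 × 10^-5
Solving the quadratic: x = (−Ka1 + √(Ka1² + 4·Ka1·C₀))/2 = 1.23 × 10^-3 M
pH = −log(1.23 × 10^-3) = 2.91

pH = 2.91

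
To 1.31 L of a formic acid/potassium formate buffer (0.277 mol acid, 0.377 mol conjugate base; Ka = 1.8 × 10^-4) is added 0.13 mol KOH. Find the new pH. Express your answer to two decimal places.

OH- converts HCOOH to HCOO-: HCOOH → 0.147 mol, HCOO- → 0.507 mol.
pKa = −log(1.8 × 10^-4) = 3.745
Henderson–Hasselbalch with mole ratio 0.507/0.147: pH = 3.745 + (+0.538)

pH = 4.28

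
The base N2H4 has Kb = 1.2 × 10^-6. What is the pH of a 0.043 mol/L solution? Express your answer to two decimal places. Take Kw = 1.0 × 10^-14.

N2H4 + H2O ⇌ N2H5+ + OH-
Kb = x²/(0.043 − x) = 1.2 × 10^-6
Assume x ≪ 0.043: x ≈ √(1.2 × 10^-6 × 0.043) = 2.27 × 10^-4 M
(x/C₀ = 0.53% < 5%, so the approximation holds.)
pOH = −log(2.27 × 10^-4) = 3.64; pH = 14.00 − 3.64 = 10.36

pH = 10.36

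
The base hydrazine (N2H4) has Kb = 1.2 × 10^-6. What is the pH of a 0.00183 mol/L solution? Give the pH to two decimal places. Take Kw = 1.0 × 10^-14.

N2H4 + H2O ⇌ N2H5+ + OH-
Let x = [OH-] at equilibrium. Kb = x²/(0.00183 − x).
Since Kb ≪ C₀, x ≈ √(Kb·C₀) = 4.69 × 10^-5 M.
pOH = −log(4.69 × 10^-5) = 4.33; pH = 14.00 − 4.33 = 9.67

pH = 9.67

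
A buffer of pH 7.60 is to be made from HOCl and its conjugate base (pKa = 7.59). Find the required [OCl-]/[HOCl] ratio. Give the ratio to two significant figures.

pH = pKa + log(r) ⇒ log(r) = 7.60 − 7.59 = +0.01
r = [OCl-]/[HOCl] = 10^(+0.01) = 1.02

ratio = 1.0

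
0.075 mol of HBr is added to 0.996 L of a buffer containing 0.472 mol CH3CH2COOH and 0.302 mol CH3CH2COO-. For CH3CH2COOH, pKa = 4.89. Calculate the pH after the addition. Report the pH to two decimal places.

pH = 4.51

After neutralization: n(CH3CH2COOH) = 0.547 mol, n(CH3CH2COO-) = 0.227 mol.
pH = pKa + log([A⁻]/[HA]) = 4.89 + log(0.227/0.547) = 4.89 -0.382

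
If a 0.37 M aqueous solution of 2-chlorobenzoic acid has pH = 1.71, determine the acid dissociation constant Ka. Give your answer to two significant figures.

[H+] = 10^(-1.71) = 1.95 × 10^-2 M
At equilibrium [HA] = 0.37 − 1.95 × 10^-2 = 3.50 × 10^-1 M
Ka = [H+][A-]/[HA] = (1.95 × 10^-2)² / 3.50 × 10^-1 = 1.1 × 10^-3

Ka = 1.1 × 10^-3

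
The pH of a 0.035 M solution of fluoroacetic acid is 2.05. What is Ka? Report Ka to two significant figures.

[H+] = 10^(-2.05) = 8.91 × 10^-3 M
At equilibrium [HA] = 0.035 − 8.91 × 10^-3 = 2.61 × 10^-2 M
Ka = [H+][A-]/[HA] = (8.91 × 10^-3)² / 2.61 × 10^-2 = 3.0 × 10^-3

Ka = 3.0 × 10^-3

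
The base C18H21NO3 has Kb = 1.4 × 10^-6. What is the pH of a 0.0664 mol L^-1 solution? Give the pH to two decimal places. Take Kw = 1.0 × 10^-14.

pH = 10.48

C18H21NO3 + H2O ⇌ C18H22NO3+ + OH-
From the ICE table, Kb = [OH-]²/(0.0664 − [OH-]) = 1.4 × 10^-6.
Since Kb ≪ C₀, [OH-] ≈ √(Kb·C₀) = 3.05 × 10^-4 M.
pOH = −log(3.05 × 10^-4) = 3.52; pH = 14.00 − 3.52 = 10.48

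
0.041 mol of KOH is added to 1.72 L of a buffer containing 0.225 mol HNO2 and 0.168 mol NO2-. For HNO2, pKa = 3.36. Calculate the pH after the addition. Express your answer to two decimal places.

OH- converts HNO2 to NO2-: HNO2 → 0.184 mol, NO2- → 0.209 mol.
pH = pKa + log([A⁻]/[HA]) = 3.36 + log(0.209/0.184) = 3.36 +0.055

pH = 3.42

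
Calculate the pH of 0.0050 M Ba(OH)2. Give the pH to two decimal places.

pH = 12.00

Ba(OH)2 is a strong base (each formula unit releases 2 OH-); [OH-] = 0.01 M.
pOH = -log(0.01) = 2.00
pH = 14.00 - 2.00 = 12.00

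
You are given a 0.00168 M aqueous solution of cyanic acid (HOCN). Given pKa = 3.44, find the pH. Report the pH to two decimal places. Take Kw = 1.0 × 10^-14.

pH = 3.21

HOCN ⇌ OCN- + H+
Ka = 10^(−3.44) = 3.63 × 10^-4
Ka = [H+]²/(0.00168 − [H+]) = 3.63 × 10^-4
Here C₀/Ka ≈ 4.63, so the small-[H+] approximation fails. Use the quadratic:
[H+] = (−Ka + √(Ka² + 4·Ka·C₀))/2 = 6.20 × 10^-4 M
pH = −log(6.20 × 10^-4) = 3.21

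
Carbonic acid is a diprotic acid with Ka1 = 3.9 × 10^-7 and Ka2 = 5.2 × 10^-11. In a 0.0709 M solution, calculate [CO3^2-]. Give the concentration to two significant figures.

First ionization gives [H+] ≈ [HCO3-] = 1.66 × 10^-4 M.
Second step: Ka2 = [H+][CO3^2-]/[HCO3-] ≈ [CO3^2-] (since [H+] ≈ [HCO3-]).
So [CO3^2-] ≈ Ka2.

5.2 × 10^-11 M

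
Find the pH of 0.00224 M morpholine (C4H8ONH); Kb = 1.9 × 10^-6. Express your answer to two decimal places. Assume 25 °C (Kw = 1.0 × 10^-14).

C4H8ONH + H2O ⇌ C4H8ONH2+ + OH-
From the ICE table, Kb = [OH-]²/(0.00224 − [OH-]) = 1.9 × 10^-6.
Since Kb ≪ C₀, [OH-] ≈ √(Kb·C₀) = 6.52 × 10^-5 M.
Check: 2.9% ionized — well under 5%, approximation valid.
pOH = −log(6.52 × 10^-5) = 4.19; pH = 14.00 − 4.19 = 9.81

pH = 9.81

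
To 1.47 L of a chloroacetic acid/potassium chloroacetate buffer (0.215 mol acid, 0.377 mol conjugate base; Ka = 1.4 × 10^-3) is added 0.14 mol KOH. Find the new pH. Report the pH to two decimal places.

After neutralization: n(ClCH2COOH) = 0.075 mol, n(ClCH2COO-) = 0.517 mol.
pKa = −log(1.4 × 10^-3) = 2.854
Henderson–Hasselbalch with mole ratio 0.517/0.075: pH = 2.854 + (+0.838)

pH = 3.69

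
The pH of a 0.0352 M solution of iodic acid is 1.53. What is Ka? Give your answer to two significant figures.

Ka = 1.5 × 10^-1

[H+] = 10^(-1.53) = 2.95 × 10^-2 M
At equilibrium [HA] = 0.0352 − 2.95 × 10^-2 = 5.70 × 10^-3 M
Ka = [H+][A-]/[HA] = (2.95 × 10^-2)² / 5.70 × 10^-3 = 1.5 × 10^-1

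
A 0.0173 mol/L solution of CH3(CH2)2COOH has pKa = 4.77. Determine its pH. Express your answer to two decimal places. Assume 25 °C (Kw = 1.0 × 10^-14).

pH = 3.27

CH3(CH2)2COOH ⇌ CH3(CH2)2COO- + H+
Ka = 10^(−4.77) = 1.70 × 10^-5
Let x = [H+] at equilibrium. Ka = x²/(0.0173 − x).
Assume x ≪ 0.0173: x ≈ √(1.70 × 10^-5 × 0.0173) = 5.42 × 10^-4 M
Check: 3.1% ionized — well under 5%, approximation valid.
pH = −log[H+] = −log(5.42 × 10^-4) = 3.27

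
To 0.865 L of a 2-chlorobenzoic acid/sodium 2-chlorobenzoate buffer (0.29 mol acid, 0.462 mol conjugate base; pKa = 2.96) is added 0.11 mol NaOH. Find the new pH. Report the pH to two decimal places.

OH- converts ClC6H4COOH to ClC6H4COO-: ClC6H4COOH → 0.18 mol, ClC6H4COO- → 0.572 mol.
Henderson–Hasselbalch with mole ratio 0.572/0.18: pH = 2.96 + (+0.502)

pH = 3.46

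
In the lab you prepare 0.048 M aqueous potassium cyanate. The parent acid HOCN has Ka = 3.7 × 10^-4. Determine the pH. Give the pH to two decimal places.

OCN- is the conjugate base of the weak acid HOCN.
Kb = Kw/Ka = 1.0×10^-14 / 3.7 × 10^-4 = 2.70 × 10^-11
Kb = x²/(0.048 − x) = 2.70 × 10^-11
Neglecting x in the denominator: x = √(2.70 × 10^-11 × 0.048) = 1.14 × 10^-6 M
pOH = 5.94, so pH = 14.00 − pOH = 8.06

pH = 8.06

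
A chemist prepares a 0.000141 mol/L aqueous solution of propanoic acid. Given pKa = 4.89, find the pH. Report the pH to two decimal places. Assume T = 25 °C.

CH3CH2COOH ⇌ CH3CH2COO- + H+
Ka = 10^(−4.89) = 1.29 × 10^-5
From the ICE table, Ka = x²/(0.000141 − x) = 1.29 × 10^-5.
The 5% rule fails; solving x² + Ka·x − Ka·C₀ = 0 exactly:
x = (−Ka + √(Ka² + 4·Ka·C₀))/2 = 3.67 × 10^-5 M
pH = −log(3.67 × 10^-5) = 4.44

pH = 4.44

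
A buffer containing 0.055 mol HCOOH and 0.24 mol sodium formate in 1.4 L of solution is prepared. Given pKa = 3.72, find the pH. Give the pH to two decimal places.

pH = 4.36

pH = pKa + log([A⁻]/[HA]) = 3.72 + log(0.24/0.055)
pH = 3.72 + (+0.640) = 4.36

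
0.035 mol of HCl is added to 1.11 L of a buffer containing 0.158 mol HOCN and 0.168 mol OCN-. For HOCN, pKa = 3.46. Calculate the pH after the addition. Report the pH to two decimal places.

Added H+ converts OCN- to HOCN: HOCN → 0.193 mol, OCN- → 0.133 mol.
Henderson–Hasselbalch with mole ratio 0.133/0.193: pH = 3.46 + (-0.162)

pH = 3.30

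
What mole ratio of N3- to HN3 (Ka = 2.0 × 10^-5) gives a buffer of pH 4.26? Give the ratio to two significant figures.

ratio = 0.36

pKa = -log(2.0 × 10^-5) = 4.699
pH = pKa + log(r) ⇒ log(r) = 4.26 − 4.699 = -0.439
r = [N3-]/[HN3] = 10^(-0.439) = 0.364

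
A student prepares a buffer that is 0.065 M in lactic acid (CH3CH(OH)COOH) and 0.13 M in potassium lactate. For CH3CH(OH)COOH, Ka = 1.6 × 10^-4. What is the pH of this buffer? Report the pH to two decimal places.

pKa = −log(1.6 × 10^-4) = 3.796
pH = pKa + log([A⁻]/[HA]) = 3.796 + log(0.13/0.065)
pH = 3.796 + (+0.301) = 4.10

pH = 4.10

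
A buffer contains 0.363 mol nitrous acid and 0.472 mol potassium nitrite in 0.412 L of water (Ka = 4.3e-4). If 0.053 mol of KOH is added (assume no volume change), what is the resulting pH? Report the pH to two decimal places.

pH = 3.60

OH- converts HNO2 to NO2-: HNO2 → 0.31 mol, NO2- → 0.525 mol.
pKa = −log(4.3 × 10^-4) = 3.367
pH = pKa + log([A⁻]/[HA]) = 3.367 + log(0.525/0.31) = 3.367 +0.229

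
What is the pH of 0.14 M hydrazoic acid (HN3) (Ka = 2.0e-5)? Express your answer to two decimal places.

HN3 ⇌ N3- + H+
Ka = x²/(0.14 − x) = 2.0 × 10^-5
Assume x ≪ 0.14: x ≈ √(2.0 × 10^-5 × 0.14) = 1.67 × 10^-3 M
Check: 1.2% ionized — well under 5%, approximation valid.
pH = −log(1.67 × 10^-3) = 2.78

pH = 2.78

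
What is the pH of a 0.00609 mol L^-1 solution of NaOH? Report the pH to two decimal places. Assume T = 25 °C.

pH = 11.78

NaOH is a strong base; [OH-] = 0.00609 M.
pOH = -log(0.00609) = 2.22
pH = 14.00 - 2.22 = 11.78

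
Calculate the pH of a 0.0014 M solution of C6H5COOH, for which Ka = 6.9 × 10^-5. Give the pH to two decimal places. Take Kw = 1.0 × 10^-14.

C6H5COOH ⇌ C6H5COO- + H+
From the ICE table, Ka = x²/(0.0014 − x) = 6.9 × 10^-5.
x is not negligible relative to C₀; solve x² + 6.9e-05·x − 9.66e-08 = 0.
x = (−Ka + √(Ka² + 4·Ka·C₀))/2 = 2.78 × 10^-4 M
pH = −log[H+] = −log(2.78 × 10^-4) = 3.56

pH = 3.56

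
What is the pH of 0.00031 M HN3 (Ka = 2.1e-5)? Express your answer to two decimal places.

pH = 4.15

HN3 ⇌ N3- + H+
From the ICE table, Ka = [H+]²/(0.00031 − [H+]) = 2.1 × 10^-5.
Here C₀/Ka ≈ 14.8, so the small-[H+] approximation fails. Use the quadratic:
[H+] = [−2.1e-05 + √(2.1e-05² + 2.6e-08)]/2 = 7.09 × 10^-5 M
pH = −log[H+] = −log(7.09 × 10^-5) = 4.15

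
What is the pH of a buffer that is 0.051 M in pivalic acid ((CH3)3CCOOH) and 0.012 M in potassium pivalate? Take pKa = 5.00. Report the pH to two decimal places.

Henderson–Hasselbalch: pH = pKa + log([(CH3)3CCOO-]/[(CH3)3CCOOH]) = 5.00 + log(0.012/0.051)
pH = 5.00 + (-0.628) = 4.37

pH = 4.37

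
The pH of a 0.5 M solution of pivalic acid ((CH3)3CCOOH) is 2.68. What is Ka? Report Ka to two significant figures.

[H+] = 10^(-2.68) = 2.09 × 10^-3 M
At equilibrium [HA] = 0.5 − 2.09 × 10^-3 = 4.98 × 10^-1 M
Ka = [H+][A-]/[HA] = (2.09 × 10^-3)² / 4.98 × 10^-1 = 8.8 × 10^-6

Ka = 8.8 × 10^-6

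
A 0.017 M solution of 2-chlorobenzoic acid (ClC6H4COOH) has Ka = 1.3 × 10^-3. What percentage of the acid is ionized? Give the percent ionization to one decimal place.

24.1%

ClC6H4COOH ⇌ ClC6H4COO- + H+; let x = [H+] at equilibrium.
Solve x² + 0.0013x − 2.21e-05 = 0 → x = 4.10 × 10^-3 M
% ionization = x/C₀ × 100% = 4.10 × 10^-3/0.017 × 100% = 24.1%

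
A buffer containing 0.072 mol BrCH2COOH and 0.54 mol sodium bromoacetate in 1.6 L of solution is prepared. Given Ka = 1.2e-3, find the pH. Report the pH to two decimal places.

pH = 3.80

pKa = −log(1.2 × 10^-3) = 2.921
Using pH = pKa + log([base]/[acid]) with [base]/[acid] = 0.54/0.072:
pH = 2.921 + (+0.875) = 3.80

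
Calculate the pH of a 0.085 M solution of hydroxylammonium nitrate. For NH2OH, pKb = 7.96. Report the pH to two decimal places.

pH = 3.56

NH3OH+ is the conjugate acid of the weak base NH2OH.
Kb = 10^(−7.96) = 1.10 × 10^-8
Ka = Kw/Kb = 1.0×10^-14 / 1.10 × 10^-8 = 9.09 × 10^-7
Ka = [H+]²/(0.085 − [H+]) = 9.09 × 10^-7
Assume [H+] ≪ 0.085: [H+] ≈ √(9.09 × 10^-7 × 0.085) = 2.78 × 10^-4 M
pH = −log[H+] = −log(2.78 × 10^-4) = 3.56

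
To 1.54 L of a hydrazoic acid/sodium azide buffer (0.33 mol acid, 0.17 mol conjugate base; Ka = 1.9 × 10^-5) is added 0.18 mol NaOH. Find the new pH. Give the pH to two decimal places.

After neutralization: n(HN3) = 0.15 mol, n(N3-) = 0.35 mol.
pKa = −log(1.9 × 10^-5) = 4.721
Henderson–Hasselbalch with mole ratio 0.35/0.15: pH = 4.721 + (+0.368)

pH = 5.09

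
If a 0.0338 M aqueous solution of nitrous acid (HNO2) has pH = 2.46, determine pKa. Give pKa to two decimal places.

pKa = 3.40

[H+] = 10^(-2.46) = 3.47 × 10^-3 M
At equilibrium [HA] = 0.0338 − 3.47 × 10^-3 = 3.03 × 10^-2 M
Ka = [H+][A-]/[HA] = (3.47 × 10^-3)² / 3.03 × 10^-2 = 3.97 × 10^-4
pKa = -log(3.97 × 10^-4) = 3.40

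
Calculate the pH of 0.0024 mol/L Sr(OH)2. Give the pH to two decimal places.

Sr(OH)2 is a strong base (each formula unit releases 2 OH-); [OH-] = 0.0048 M.
pOH = -log(0.0048) = 2.32
pH = 14.00 - 2.32 = 11.68

pH = 11.68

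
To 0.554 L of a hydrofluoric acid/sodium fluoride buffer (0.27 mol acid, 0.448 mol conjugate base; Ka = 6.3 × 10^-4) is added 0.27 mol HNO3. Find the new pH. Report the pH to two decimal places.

pH = 2.72

After neutralization: n(HF) = 0.54 mol, n(F-) = 0.178 mol.
pKa = −log(6.3 × 10^-4) = 3.201
pH = pKa + log(n_F-/n_HF) = 3.201 + log(0.178/0.54) = 3.201 + (-0.482)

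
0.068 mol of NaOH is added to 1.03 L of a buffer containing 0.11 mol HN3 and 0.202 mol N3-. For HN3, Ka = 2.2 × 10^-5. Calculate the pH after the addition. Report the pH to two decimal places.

OH- converts HN3 to N3-: HN3 → 0.042 mol, N3- → 0.27 mol.
pKa = −log(2.2 × 10^-5) = 4.658
pH = pKa + log([A⁻]/[HA]) = 4.658 + log(0.27/0.042) = 4.658 +0.808

pH = 5.47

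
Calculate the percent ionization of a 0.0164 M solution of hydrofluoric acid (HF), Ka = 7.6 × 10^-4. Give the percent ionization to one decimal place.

HF ⇌ F- + H+; let x = [H+] at equilibrium.
Solve x² + 0.00076x − 1.25e-05 = 0 → x = 3.17 × 10^-3 M
% ionization = x/C₀ × 100% = 3.17 × 10^-3/0.0164 × 100% = 19.3%

19.3%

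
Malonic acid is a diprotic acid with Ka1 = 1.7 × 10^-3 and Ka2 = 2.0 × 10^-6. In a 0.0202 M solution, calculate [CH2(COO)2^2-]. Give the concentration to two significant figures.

2.0 × 10^-6 M

First ionization gives [H+] ≈ [CH2(COOH)COO-] = 5.07 × 10^-3 M.
Second step: Ka2 = [H+][CH2(COO)2^2-]/[CH2(COOH)COO-] ≈ [CH2(COO)2^2-] (since [H+] ≈ [CH2(COOH)COO-]).
So [CH2(COO)2^2-] ≈ Ka2.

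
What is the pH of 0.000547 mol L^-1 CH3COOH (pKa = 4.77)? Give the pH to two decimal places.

pH = 4.05

CH3COOH ⇌ CH3COO- + H+
Ka = 10^(−4.77) = 1.70 × 10^-5
Let x = [H+] at equilibrium. Ka = x²/(0.000547 − x).
The 5% rule fails; solving x² + Ka·x − Ka·C₀ = 0 exactly:
x = (−Ka + √(Ka² + 4·Ka·C₀))/2 = 8.83 × 10^-5 M
pH = −log(8.83 × 10^-5) = 4.05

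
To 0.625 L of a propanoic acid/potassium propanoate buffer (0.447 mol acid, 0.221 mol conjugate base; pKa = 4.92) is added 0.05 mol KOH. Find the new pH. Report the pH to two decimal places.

OH- converts CH3CH2COOH to CH3CH2COO-: CH3CH2COOH → 0.397 mol, CH3CH2COO- → 0.271 mol.
pH = pKa + log([A⁻]/[HA]) = 4.92 + log(0.271/0.397) = 4.92 -0.166

pH = 4.75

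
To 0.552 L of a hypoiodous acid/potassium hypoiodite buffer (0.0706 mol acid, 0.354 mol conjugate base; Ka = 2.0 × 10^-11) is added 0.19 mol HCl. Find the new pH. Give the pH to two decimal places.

After neutralization: n(HOI) = 0.261 mol, n(OI-) = 0.164 mol.
pKa = −log(2.0 × 10^-11) = 10.699
Henderson–Hasselbalch with mole ratio 0.164/0.261: pH = 10.699 + (-0.202)

pH = 10.50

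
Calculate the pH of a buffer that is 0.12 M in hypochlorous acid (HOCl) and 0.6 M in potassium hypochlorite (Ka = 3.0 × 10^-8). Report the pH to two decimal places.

pH = 8.22

pKa = −log(3.0 × 10^-8) = 7.523
Henderson–Hasselbalch: pH = pKa + log([OCl-]/[HOCl]) = 7.523 + log(0.6/0.12)
pH = 7.523 + (+0.699) = 8.22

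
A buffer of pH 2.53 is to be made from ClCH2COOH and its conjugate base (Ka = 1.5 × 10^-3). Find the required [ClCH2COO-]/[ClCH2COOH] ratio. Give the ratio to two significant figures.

pKa = -log(1.5 × 10^-3) = 2.824
pH = pKa + log(r) ⇒ log(r) = 2.53 − 2.824 = -0.294
r = [ClCH2COO-]/[ClCH2COOH] = 10^(-0.294) = 0.508

ratio = 0.51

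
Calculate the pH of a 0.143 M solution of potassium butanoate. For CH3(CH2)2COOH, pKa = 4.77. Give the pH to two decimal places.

pH = 8.96

CH3(CH2)2COO- is the conjugate base of the weak acid CH3(CH2)2COOH.
Ka = 10^(−4.77) = 1.70 × 10^-5
Kb = Kw/Ka = 1.0×10^-14 / 1.70 × 10^-5 = 5.88 × 10^-10
From the ICE table, Kb = [OH-]²/(0.143 − [OH-]) = 5.88 × 10^-10.
Neglecting [OH-] in the denominator: [OH-] = √(5.88 × 10^-10 × 0.143) = 9.17 × 10^-6 M
pOH = 5.04, so pH = 14.00 − pOH = 8.96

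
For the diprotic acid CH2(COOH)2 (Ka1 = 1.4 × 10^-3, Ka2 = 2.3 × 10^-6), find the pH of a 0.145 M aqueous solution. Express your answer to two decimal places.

Since Ka1 ≫ Ka2, the first ionization dominates [H+].
Ka1 = x²/(0.145 − x) = 1.4 × 10^-3
Solving the quadratic: x = (−Ka1 + √(Ka1² + 4·Ka1·C₀))/2 = 1.36 × 10^-2 M
pH = −log(1.36 × 10^-2) = 1.87

pH = 1.87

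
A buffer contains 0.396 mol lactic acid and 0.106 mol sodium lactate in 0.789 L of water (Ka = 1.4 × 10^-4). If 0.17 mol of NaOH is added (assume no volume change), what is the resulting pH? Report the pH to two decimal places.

pH = 3.94

OH- converts CH3CH(OH)COOH to CH3CH(OH)COO-: CH3CH(OH)COOH → 0.226 mol, CH3CH(OH)COO- → 0.276 mol.
pKa = −log(1.4 × 10^-4) = 3.854
pH = pKa + log([A⁻]/[HA]) = 3.854 + log(0.276/0.226) = 3.854 +0.087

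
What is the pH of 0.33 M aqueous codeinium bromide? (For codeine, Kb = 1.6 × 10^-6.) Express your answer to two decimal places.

pH = 4.34

C18H22NO3+ is the conjugate acid of the weak base C18H21NO3.
Ka = Kw/Kb = 1.0×10^-14 / 1.6 × 10^-6 = 6.25 × 10^-9
From the ICE table, Ka = [H+]²/(0.33 − [H+]) = 6.25 × 10^-9.
Since Ka ≪ C₀, [H+] ≈ √(Ka·C₀) = 4.54 × 10^-5 M.
pH = −log[H+] = −log(4.54 × 10^-5) = 4.34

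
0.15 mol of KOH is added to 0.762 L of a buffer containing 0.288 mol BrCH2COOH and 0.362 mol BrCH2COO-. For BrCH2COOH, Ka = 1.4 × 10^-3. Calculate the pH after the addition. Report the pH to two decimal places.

After neutralization: n(BrCH2COOH) = 0.138 mol, n(BrCH2COO-) = 0.512 mol.
pKa = −log(1.4 × 10^-3) = 2.854
pH = pKa + log(n_BrCH2COO-/n_BrCH2COOH) = 2.854 + log(0.512/0.138) = 2.854 + (+0.569)

pH = 3.42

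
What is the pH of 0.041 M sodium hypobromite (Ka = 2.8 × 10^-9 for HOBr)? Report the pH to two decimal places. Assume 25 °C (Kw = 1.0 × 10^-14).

OBr- is the conjugate base of the weak acid HOBr.
Kb = Kw/Ka = 1.0×10^-14 / 2.8 × 10^-9 = 3.57 × 10^-6
Let x = [OH-] at equilibrium. Kb = x²/(0.041 − x).
Since Kb ≪ C₀, x ≈ √(Kb·C₀) = 3.83 × 10^-4 M.
Check: 0.93% ionized — well under 5%, approximation valid.
pOH = 3.42, so pH = 14.00 − pOH = 10.58

pH = 10.58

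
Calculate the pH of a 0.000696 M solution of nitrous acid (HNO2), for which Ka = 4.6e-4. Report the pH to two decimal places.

pH = 3.42

HNO2 ⇌ NO2- + H+
Ka = x²/(0.000696 − x) = 4.6 × 10^-4
Here C₀/Ka ≈ 1.51, so the small-x approximation fails. Use the quadratic:
x = [−0.00046 + √(0.00046² + 1.28e-06)]/2 = 3.81 × 10^-4 M
pH = −log(3.81 × 10^-4) = 3.42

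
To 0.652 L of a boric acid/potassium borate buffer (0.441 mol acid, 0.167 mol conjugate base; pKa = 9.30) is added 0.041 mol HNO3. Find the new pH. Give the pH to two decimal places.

pH = 8.72

Added H+ converts B(OH)4- to B(OH)3: B(OH)3 → 0.482 mol, B(OH)4- → 0.126 mol.
pH = pKa + log([A⁻]/[HA]) = 9.30 + log(0.126/0.482) = 9.30 -0.583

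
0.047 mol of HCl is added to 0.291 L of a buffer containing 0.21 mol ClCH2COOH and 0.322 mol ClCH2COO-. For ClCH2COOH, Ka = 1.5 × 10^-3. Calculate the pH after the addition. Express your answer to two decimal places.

Added H+ converts ClCH2COO- to ClCH2COOH: ClCH2COOH → 0.257 mol, ClCH2COO- → 0.275 mol.
pKa = −log(1.5 × 10^-3) = 2.824
Henderson–Hasselbalch with mole ratio 0.275/0.257: pH = 2.824 + (+0.029)

pH = 2.85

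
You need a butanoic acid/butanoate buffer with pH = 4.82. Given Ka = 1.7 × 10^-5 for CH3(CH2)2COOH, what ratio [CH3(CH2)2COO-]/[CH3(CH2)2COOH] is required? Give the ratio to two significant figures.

ratio = 1.1

pKa = -log(1.7 × 10^-5) = 4.770
pH = pKa + log(r) ⇒ log(r) = 4.82 − 4.770 = +0.050
r = [CH3(CH2)2COO-]/[CH3(CH2)2COOH] = 10^(+0.050) = 1.12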